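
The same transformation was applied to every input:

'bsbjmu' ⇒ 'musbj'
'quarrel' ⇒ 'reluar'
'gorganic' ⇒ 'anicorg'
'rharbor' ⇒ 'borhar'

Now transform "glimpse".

pselim

Rule — delete the first character, then move the first 3 characters to the end (rotate left by 3).
"glimpse" → "limpse" → "pselim".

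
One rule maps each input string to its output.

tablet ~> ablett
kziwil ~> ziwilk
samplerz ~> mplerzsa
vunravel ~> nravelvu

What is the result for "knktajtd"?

The transformation: swap the front and back halves of the string, then move the last 2 characters to the front (rotate right by 2).
On "knktajtd": the first step gives "ajtdknkt", and the second then gives "ktajtdkn".

ktajtdkn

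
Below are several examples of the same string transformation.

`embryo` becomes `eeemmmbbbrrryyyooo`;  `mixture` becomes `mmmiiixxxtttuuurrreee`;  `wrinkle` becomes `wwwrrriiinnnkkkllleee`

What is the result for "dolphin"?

dddooolllppphhhiiinnn

The rule is to repeat every character 3 times.
"dolphin" → "dddooolllppphhhiiinnn".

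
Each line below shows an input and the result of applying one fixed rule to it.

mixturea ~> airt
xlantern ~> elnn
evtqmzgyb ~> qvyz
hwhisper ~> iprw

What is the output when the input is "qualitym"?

The transformation: keep every other character starting from the second (positions 2nd, 4th, 6th, ...), then sort the characters into alphabetical order.
On "qualitym": the first step gives "ultm", and the second then gives "lmtu".

lmtu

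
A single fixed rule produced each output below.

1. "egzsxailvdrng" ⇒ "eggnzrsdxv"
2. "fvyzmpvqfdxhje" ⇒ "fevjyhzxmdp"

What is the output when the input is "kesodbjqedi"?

kiedseoq

Looking at the pairs, the operation is to take characters alternately from the front and the back (1st, last, 2nd, 2nd-last, ...), then delete the last 3 characters.
So "kesodbjqedi" becomes "kiedseoq".
(Check on "fvyzmpvqfdxhje": → "fevjyhzxmdpfvq" → "fevjyhzxmdp" ✓)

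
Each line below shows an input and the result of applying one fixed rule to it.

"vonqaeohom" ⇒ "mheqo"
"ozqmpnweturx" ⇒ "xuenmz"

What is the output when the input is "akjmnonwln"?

In each case the input is transformed by: reverse the string, then keep every other character starting from the first (positions 1st, 3rd, 5th, ...).
Applying both steps to "akjmnonwln": "nlwnonmjka", then "nwomk".

nwomk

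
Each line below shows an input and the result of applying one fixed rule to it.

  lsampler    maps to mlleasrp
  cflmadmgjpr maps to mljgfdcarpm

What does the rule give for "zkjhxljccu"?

lkjjhcczxu

Looking at the pairs, the operation is to sort the characters into reverse alphabetical order, then move the first 3 characters to the end (rotate left by 3).
For "zkjhxljccu", step one produces "zxulkjjhcc"; step two turns that into "lkjjhcczxu".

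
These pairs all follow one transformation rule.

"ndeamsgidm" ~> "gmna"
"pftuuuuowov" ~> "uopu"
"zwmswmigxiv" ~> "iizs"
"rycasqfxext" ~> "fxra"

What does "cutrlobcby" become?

Looking at the pairs, the operation is to keep one character in every 3, starting at position 1 (positions 1st, 4th, 7th, ...), then move the first 2 characters to the end (rotate left by 2).
Working it through for "cutrlobcby": intermediate "crby", final "bycr".

bycr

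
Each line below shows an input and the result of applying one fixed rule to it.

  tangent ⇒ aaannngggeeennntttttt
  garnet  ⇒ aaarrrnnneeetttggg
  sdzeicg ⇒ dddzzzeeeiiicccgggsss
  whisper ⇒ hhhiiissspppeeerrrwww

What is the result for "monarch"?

Looking at the pairs, the operation is to move the first character to the end, then repeat every character 3 times.
Working it through for "monarch": intermediate "onarchm", final "ooonnnaaarrrccchhhmmm".

ooonnnaaarrrccchhhmmm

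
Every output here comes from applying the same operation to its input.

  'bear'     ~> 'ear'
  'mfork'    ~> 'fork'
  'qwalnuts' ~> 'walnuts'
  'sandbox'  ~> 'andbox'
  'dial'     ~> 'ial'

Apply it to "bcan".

can

In each case the input is transformed by: delete the first character.
Applying that to "bcan" gives "can".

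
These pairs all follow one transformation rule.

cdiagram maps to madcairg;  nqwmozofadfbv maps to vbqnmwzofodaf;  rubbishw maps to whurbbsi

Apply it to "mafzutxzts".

stamzftuzx

Looking at the pairs, the operation is to move the last 2 characters to the front (rotate right by 2), then swap each adjacent pair of characters (1↔2, 3↔4, ...).
"mafzutxzts" → "tsmafzutxz" → "stamzftuzx".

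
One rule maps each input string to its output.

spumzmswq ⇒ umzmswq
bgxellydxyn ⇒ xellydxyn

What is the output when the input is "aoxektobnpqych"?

xektobnpqych

The pattern: delete the first 2 characters.
On "aoxektobnpqych" that produces "xektobnpqych".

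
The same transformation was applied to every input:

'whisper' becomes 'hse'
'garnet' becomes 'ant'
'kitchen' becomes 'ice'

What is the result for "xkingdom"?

kndm

Each output is the input with this applied: keep every other character starting from the second (positions 2nd, 4th, 6th, ...).
So "xkingdom" becomes "kndm".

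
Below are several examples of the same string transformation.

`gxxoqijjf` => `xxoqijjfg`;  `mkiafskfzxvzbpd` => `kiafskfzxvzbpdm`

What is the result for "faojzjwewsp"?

aojzjwewspf

In each case the input is transformed by: move the first character to the end.
Doing the same to "faojzjwewsp": "aojzjwewspf".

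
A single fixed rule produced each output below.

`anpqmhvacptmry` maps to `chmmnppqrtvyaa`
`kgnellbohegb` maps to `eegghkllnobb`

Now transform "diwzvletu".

iltuvwzde

Rule — sort the characters into alphabetical order, then move the first 2 characters to the end (rotate left by 2).
"diwzvletu" → "deiltuvwz" → "iltuvwzde".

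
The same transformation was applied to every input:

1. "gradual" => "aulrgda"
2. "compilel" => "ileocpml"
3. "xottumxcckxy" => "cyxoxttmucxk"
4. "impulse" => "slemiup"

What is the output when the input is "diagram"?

armidga

Each output is the input with this applied: swap each adjacent pair of characters (1↔2, 3↔4, ...), then move the last 3 characters to the front (rotate right by 3).
On "diagram": the first step gives "idgaarm", and the second then gives "armidga".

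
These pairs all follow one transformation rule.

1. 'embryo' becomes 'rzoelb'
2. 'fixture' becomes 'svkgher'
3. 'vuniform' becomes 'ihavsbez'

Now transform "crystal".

Looking at the pairs, the operation is to shift every letter 13 places forward in the alphabet (wrapping around) — i.e. ROT13.
"crystal" → "pelfgny".

pelfgny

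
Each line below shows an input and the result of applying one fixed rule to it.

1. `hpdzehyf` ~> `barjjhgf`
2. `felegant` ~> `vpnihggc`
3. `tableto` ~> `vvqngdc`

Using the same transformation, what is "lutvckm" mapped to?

The rule is to sort the characters into reverse alphabetical order, then shift every letter 2 places forward in the alphabet (wrapping around).
So "lutvckm" becomes "xwvonme".

xwvonme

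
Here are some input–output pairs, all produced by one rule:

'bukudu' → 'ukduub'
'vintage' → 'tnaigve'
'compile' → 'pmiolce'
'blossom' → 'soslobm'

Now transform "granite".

nairtge

Each output is the input with this applied: move the first 3 characters to the end (rotate left by 3), then take characters alternately from the front and the back (1st, last, 2nd, 2nd-last, ...).
Working it through for "granite": intermediate "nitegra", final "nairtge".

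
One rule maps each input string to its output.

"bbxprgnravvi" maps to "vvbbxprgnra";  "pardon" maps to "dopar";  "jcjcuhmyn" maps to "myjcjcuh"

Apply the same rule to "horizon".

The rule is to delete the last character, then move the last 2 characters to the front (rotate right by 2).
For "horizon", step one produces "horizo"; step two turns that into "zohori".

zohori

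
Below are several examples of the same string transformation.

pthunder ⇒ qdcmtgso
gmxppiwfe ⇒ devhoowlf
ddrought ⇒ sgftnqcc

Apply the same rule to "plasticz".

The pattern: shift every letter 1 place backward in the alphabet (wrapping around), then reverse the string.
On "plasticz" that produces "ybhsrzko".

ybhsrzko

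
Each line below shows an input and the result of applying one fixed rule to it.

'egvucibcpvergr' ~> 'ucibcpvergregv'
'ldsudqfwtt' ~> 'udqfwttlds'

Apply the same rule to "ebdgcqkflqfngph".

Rule — move the first 3 characters to the end (rotate left by 3).
"ebdgcqkflqfngph" → "gcqkflqfngphebd".

gcqkflqfngphebd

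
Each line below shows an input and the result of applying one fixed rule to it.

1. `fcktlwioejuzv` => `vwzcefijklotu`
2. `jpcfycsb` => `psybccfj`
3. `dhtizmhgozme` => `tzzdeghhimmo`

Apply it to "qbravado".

What's happening: sort the characters into alphabetical order, then move the last 3 characters to the front (rotate right by 3).
For "qbravado", step one produces "aabdoqrv"; step two turns that into "qrvaabdo".

qrvaabdo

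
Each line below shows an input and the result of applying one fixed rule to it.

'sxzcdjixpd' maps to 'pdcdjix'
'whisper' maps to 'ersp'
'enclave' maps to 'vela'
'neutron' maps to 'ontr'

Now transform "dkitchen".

entch

The transformation: delete the first 3 characters, then move the last 2 characters to the front (rotate right by 2).
"dkitchen" → "tchen" → "entch".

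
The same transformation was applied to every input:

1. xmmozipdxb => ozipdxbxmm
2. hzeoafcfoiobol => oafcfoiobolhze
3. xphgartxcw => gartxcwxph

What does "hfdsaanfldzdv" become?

Each output is the input with this applied: move the first 3 characters to the end (rotate left by 3).
"hfdsaanfldzdv" → "saanfldzdvhfd".

saanfldzdvhfd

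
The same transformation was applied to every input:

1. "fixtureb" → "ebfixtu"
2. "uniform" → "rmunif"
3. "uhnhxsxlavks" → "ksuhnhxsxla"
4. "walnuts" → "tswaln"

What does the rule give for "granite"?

tegran

Rule — move the last 2 characters to the front (rotate right by 2), then delete the last character.
So "granite" becomes "tegran".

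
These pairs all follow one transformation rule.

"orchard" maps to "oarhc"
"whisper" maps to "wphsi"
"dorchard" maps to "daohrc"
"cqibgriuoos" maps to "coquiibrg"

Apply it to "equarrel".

erqrua

Rule — delete the last 2 characters, then take characters alternately from the front and the back (1st, last, 2nd, 2nd-last, ...).
Applying that to "equarrel" gives "erqrua".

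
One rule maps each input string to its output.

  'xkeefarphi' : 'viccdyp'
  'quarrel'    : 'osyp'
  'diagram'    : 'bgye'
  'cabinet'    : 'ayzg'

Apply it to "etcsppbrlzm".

craqnnzp

Each output is the input with this applied: shift every letter 2 places backward in the alphabet (wrapping around), then delete the last 3 characters.
Applying both steps to "etcsppbrlzm": "craqnnzpjxk", then "craqnnzp".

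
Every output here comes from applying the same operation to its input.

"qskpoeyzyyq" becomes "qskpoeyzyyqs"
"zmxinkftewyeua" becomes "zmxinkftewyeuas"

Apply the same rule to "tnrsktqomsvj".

The transformation: append "s".
Doing the same to "tnrsktqomsvj": "tnrsktqomsvjs".

tnrsktqomsvjs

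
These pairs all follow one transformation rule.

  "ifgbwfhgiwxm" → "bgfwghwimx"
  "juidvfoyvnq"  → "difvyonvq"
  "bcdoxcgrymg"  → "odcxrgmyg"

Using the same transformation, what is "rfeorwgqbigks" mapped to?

oewrqgibkgs

What's happening: delete the first 2 characters, then swap each adjacent pair of characters (1↔2, 3↔4, ...).
Doing the same to "rfeorwgqbigks": "oewrqgibkgs".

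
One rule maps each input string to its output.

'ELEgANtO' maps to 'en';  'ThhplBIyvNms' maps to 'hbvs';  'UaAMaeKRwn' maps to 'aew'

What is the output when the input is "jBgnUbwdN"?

In each case the input is transformed by: keep one character in every 3, starting at position 3 (positions 3rd, 6th, 9th, ...), then convert every letter to lowercase.
Applying both steps to "jBgnUbwdN": "gbN", then "gbn".

gbn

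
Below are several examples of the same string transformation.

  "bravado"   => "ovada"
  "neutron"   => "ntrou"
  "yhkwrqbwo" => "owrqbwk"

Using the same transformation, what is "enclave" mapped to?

elavc

In each case the input is transformed by: delete the first 2 characters, then swap the first and last characters.
On "enclave": the first step gives "clave", and the second then gives "elavc".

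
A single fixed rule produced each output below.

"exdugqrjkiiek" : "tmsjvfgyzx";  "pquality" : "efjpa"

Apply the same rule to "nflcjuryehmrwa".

cuaryjgntwb

Each output is the input with this applied: delete the last 3 characters, then shift every letter 11 places backward in the alphabet (wrapping around).
Starting from "nflcjuryehmrwa": after the first operation, "nflcjuryehm"; after the second, "cuaryjgntwb".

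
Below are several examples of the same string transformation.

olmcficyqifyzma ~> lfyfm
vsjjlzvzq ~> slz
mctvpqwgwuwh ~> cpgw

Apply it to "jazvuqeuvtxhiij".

auuxi

The transformation: keep one character in every 3, starting at position 2 (positions 2nd, 5th, 8th, ...).
Applying that to "jazvuqeuvtxhiij" gives "auuxi".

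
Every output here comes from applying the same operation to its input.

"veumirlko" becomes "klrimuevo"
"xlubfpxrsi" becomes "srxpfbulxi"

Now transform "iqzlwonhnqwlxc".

The pattern: move the last character to the front, then reverse the string.
On "iqzlwonhnqwlxc": the first step gives "ciqzlwonhnqwlx", and the second then gives "xlwqnhnowlzqic".

xlwqnhnowlzqic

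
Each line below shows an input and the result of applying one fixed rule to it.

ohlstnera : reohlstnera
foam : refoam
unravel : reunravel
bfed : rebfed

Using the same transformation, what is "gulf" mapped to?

regulf

Rule — prepend "re".
On "gulf" that produces "regulf".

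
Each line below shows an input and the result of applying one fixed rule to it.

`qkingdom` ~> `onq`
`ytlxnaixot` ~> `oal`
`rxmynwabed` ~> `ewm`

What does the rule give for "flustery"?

rsf

Each output is the input with this applied: reverse the string, then keep one character in every 3, starting at position 2 (positions 2nd, 5th, 8th, ...).
Applying both steps to "flustery": "yretsulf", then "rsf".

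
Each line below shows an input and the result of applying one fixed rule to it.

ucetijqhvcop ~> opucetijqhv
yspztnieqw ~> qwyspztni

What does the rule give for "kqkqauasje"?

jekqkqaua

The pattern: move the last 3 characters to the front (rotate right by 3), then delete the first character.
"kqkqauasje" → "sjekqkqaua" → "jekqkqaua".
(Check on "yspztnieqw": → "eqwyspztni" → "qwyspztni" ✓)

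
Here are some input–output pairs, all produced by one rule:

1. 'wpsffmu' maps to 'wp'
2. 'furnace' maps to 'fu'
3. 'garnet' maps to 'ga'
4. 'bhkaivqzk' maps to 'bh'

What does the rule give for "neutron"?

The transformation: keep only the first 2 characters.
For "neutron" the result is "ne".

ne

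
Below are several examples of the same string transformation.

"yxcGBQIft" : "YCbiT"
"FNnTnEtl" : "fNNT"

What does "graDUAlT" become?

In each case the input is transformed by: flip the case of every letter, then keep every other character starting from the first (positions 1st, 3rd, 5th, ...).
Applying both steps to "graDUAlT": "GRAduaLt", then "GAuL".

GAuL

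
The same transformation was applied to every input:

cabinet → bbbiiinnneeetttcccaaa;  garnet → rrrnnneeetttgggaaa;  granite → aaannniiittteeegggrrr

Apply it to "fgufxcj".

Rule — move the first 2 characters to the end (rotate left by 2), then repeat every character 3 times.
Applying both steps to "fgufxcj": "ufxcjfg", then "uuufffxxxcccjjjfffggg".

uuufffxxxcccjjjfffggg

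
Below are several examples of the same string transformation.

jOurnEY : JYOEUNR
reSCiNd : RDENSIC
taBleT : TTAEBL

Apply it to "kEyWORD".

Looking at the pairs, the operation is to take characters alternately from the front and the back (1st, last, 2nd, 2nd-last, ...), then convert every letter to uppercase.
Applying that to "kEyWORD" gives "KDERYOW".

KDERYOW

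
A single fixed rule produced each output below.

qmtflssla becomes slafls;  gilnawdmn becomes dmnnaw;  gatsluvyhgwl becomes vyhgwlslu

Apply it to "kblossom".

What's happening: delete the first 3 characters, then move the first 3 characters to the end (rotate left by 3).
"kblossom" → "omoss".
(Check on "qmtflssla": → "flssla" → "slafls" ✓)

omoss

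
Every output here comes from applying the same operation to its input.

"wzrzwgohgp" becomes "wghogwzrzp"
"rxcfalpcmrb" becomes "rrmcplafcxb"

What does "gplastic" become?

The transformation: swap the first and last characters, then reverse the string.
"gplastic" → "cplastig" → "gitsalpc".

gitsalpc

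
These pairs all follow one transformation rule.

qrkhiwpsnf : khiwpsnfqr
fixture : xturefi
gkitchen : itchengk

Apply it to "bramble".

The transformation: move the first 2 characters to the end (rotate left by 2).
Applying that to "bramble" gives "amblebr".

amblebr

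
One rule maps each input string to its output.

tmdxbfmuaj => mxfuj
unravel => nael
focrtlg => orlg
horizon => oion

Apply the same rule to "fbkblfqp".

bbfp

Each output is the input with this applied: swap each adjacent pair of characters (1↔2, 3↔4, ...), then keep every other character starting from the first (positions 1st, 3rd, 5th, ...).
Applying that to "fbkblfqp" gives "bbfp".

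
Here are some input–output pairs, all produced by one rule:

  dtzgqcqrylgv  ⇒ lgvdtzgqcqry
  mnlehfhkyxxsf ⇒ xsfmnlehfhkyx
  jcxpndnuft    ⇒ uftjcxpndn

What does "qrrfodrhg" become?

rhgqrrfod

The pattern: move the last 3 characters to the front (rotate right by 3).
For "qrrfodrhg" the result is "rhgqrrfod".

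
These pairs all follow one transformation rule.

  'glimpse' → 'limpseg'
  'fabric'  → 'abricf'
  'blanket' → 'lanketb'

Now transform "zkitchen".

kitchenz

Looking at the pairs, the operation is to move the first character to the end.
Applying that to "zkitchen" gives "kitchenz".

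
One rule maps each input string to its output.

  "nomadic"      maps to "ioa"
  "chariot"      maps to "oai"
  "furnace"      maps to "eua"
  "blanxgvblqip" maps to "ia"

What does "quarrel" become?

eua

Rule — move the last 2 characters to the front (rotate right by 2), then keep only the vowels.
Applying both steps to "quarrel": "elquarr", then "eua".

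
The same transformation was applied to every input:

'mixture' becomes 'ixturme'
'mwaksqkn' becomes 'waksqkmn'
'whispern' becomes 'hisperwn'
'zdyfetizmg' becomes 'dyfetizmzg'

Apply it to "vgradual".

The transformation: swap the first and last characters, then move the first character to the end.
Starting from "vgradual": after the first operation, "lgraduav"; after the second, "graduavl".

graduavl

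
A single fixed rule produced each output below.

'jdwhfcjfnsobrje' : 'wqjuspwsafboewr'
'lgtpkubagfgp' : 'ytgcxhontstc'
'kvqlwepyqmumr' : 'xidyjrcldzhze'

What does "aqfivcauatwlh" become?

ndsvipnhngjyu

The pattern: shift every letter 13 places forward in the alphabet (wrapping around) — i.e. ROT13.
So "aqfivcauatwlh" becomes "ndsvipnhngjyu".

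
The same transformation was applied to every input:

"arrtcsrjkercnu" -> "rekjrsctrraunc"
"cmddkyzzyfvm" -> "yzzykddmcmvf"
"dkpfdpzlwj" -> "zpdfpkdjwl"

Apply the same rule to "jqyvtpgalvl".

Looking at the pairs, the operation is to move the last 3 characters to the front (rotate right by 3), then reverse the string.
For "jqyvtpgalvl", step one produces "lvljqyvtpga"; step two turns that into "agptvyqjlvl".

agptvyqjlvl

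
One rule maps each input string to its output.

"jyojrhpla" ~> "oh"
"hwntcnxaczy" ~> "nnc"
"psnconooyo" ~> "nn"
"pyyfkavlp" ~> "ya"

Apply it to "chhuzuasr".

hu

The rule is to delete the last 2 characters, then keep one character in every 3, starting at position 3 (positions 3rd, 6th, 9th, ...).
For "chhuzuasr", step one produces "chhuzua"; step two turns that into "hu".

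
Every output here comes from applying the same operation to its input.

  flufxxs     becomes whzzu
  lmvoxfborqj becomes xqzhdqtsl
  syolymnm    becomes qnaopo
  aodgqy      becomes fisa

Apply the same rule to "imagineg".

The rule is to shift every letter 2 places forward in the alphabet (wrapping around), then delete the first 2 characters.
On "imagineg": the first step gives "kocikpgi", and the second then gives "cikpgi".

cikpgi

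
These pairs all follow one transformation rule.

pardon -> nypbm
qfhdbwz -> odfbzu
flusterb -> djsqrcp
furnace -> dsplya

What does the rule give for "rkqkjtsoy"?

What's happening: shift every letter 2 places backward in the alphabet (wrapping around), then delete the last character.
"rkqkjtsoy" → "pioihrqmw" → "pioihrqm".

pioihrqm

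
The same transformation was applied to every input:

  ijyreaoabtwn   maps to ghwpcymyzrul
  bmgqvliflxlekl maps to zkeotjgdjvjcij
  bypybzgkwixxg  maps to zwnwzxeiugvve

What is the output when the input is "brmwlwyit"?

zpkujuwgr

In each case the input is transformed by: shift every letter 2 places backward in the alphabet (wrapping around).
For "brmwlwyit" the result is "zpkujuwgr".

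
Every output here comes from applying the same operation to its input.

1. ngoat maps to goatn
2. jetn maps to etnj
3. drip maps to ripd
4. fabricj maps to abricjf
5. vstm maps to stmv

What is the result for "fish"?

ishf

What's happening: move the first character to the end.
So "fish" becomes "ishf".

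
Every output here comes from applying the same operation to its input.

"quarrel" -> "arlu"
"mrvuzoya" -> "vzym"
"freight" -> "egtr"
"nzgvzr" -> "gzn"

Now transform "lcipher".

The transformation: move the first 2 characters to the end (rotate left by 2), then keep every other character starting from the first (positions 1st, 3rd, 5th, ...).
On "lcipher": the first step gives "ipherlc", and the second then gives "ihrc".

ihrc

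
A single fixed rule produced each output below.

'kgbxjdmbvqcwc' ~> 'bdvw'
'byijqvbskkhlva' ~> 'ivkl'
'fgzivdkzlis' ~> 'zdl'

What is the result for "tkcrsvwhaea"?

Rule — keep one character in every 3, starting at position 3 (positions 3rd, 6th, 9th, ...).
Doing the same to "tkcrsvwhaea": "cva".

cva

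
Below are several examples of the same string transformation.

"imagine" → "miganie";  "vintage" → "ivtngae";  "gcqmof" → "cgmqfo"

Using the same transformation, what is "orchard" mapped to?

rohcrad

Looking at the pairs, the operation is to swap each adjacent pair of characters (1↔2, 3↔4, ...).
On "orchard" that produces "rohcrad".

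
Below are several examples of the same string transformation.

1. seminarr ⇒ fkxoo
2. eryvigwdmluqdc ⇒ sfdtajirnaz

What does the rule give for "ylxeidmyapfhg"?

The pattern: shift every letter 3 places backward in the alphabet (wrapping around), then delete the first 3 characters.
Working it through for "ylxeidmyapfhg": intermediate "viubfajvxmced", final "bfajvxmced".

bfajvxmced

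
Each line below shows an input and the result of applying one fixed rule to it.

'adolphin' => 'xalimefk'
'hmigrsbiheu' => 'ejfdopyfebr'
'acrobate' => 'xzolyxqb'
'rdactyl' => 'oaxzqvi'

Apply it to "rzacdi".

In each case the input is transformed by: shift every letter 3 places backward in the alphabet (wrapping around).
So "rzacdi" becomes "owxzaf".

owxzaf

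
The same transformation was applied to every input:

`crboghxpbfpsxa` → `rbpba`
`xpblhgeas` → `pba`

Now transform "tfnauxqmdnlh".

fnmd

Rule — swap each adjacent pair of characters (1↔2, 3↔4, ...), then keep one character in every 3, starting at position 1 (positions 1st, 4th, 7th, ...).
Working it through for "tfnauxqmdnlh": intermediate "ftanxumqndhl", final "fnmd".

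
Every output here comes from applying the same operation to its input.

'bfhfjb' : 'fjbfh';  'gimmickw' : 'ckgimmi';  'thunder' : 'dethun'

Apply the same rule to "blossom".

Looking at the pairs, the operation is to delete the last character, then move the last 2 characters to the front (rotate right by 2).
Starting from "blossom": after the first operation, "blosso"; after the second, "soblos".

soblos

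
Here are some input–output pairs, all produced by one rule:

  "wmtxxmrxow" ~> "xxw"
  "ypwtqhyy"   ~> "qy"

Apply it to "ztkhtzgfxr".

Looking at the pairs, the operation is to move the first 2 characters to the end (rotate left by 2), then keep one character in every 3, starting at position 3 (positions 3rd, 6th, 9th, ...).
On "ztkhtzgfxr": the first step gives "khtzgfxrzt", and the second then gives "tfz".

tfz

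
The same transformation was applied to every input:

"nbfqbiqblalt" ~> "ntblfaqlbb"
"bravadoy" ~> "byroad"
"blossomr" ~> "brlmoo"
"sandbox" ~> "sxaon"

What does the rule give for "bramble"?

berla

The transformation: take characters alternately from the front and the back (1st, last, 2nd, 2nd-last, ...), then delete the last 2 characters.
On "bramble": the first step gives "berlabm", and the second then gives "berla".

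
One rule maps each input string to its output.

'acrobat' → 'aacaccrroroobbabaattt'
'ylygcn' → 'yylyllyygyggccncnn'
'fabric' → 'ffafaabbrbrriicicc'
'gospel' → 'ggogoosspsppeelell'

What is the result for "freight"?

ffrfrreeieiigghghhttt

Looking at the pairs, the operation is to repeat every character 3 times, then swap each adjacent pair of characters (1↔2, 3↔4, ...).
Starting from "freight": after the first operation, "fffrrreeeiiiggghhhttt"; after the second, "ffrfrreeieiigghghhttt".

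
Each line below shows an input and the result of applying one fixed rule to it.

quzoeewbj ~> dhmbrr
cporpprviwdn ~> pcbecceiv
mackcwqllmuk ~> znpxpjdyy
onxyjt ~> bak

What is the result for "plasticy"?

cynfg

Rule — shift every letter 13 places forward in the alphabet (wrapping around) — i.e. ROT13, then delete the last 3 characters.
Doing the same to "plasticy": "cynfg".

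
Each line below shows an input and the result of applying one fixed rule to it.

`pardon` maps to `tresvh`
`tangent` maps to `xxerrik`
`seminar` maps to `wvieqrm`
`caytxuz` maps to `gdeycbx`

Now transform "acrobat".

exgevfs

Looking at the pairs, the operation is to shift every letter 4 places forward in the alphabet (wrapping around), then take characters alternately from the front and the back (1st, last, 2nd, 2nd-last, ...).
On "acrobat": the first step gives "egvsfex", and the second then gives "exgevfs".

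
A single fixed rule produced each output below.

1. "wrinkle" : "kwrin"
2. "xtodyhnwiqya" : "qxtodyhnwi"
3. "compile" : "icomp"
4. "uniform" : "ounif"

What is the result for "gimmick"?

The pattern: delete the last 2 characters, then move the last character to the front.
On "gimmick": the first step gives "gimmi", and the second then gives "igimm".

igimm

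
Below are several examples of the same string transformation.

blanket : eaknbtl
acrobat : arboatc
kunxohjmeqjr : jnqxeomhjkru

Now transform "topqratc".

The rule is to take characters alternately from the front and the back (1st, last, 2nd, 2nd-last, ...), then move the first 3 characters to the end (rotate left by 3).
Applying both steps to "topqratc": "tcotpaqr", then "tpaqrtco".
(Check on "blanket": → "btleakn" → "eaknbtl" ✓)

tpaqrtco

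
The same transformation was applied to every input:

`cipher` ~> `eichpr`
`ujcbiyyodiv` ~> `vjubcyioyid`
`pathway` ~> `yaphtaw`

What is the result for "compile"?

The transformation: swap each adjacent pair of characters (1↔2, 3↔4, ...), then move the last character to the front.
Starting from "compile": after the first operation, "ocpmlie"; after the second, "eocpmli".

eocpmli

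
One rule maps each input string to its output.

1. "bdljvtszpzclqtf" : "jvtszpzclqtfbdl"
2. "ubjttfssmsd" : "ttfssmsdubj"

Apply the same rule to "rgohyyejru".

Looking at the pairs, the operation is to move the first 3 characters to the end (rotate left by 3).
Doing the same to "rgohyyejru": "hyyejrurgo".

hyyejrurgo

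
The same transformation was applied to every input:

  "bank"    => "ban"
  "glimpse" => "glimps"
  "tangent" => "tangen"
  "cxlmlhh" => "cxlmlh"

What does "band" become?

ban

Each output is the input with this applied: delete the last character.
For "band" the result is "ban".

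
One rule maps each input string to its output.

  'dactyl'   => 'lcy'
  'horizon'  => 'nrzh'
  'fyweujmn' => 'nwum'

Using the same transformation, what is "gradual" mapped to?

Looking at the pairs, the operation is to swap the first and last characters, then keep every other character starting from the first (positions 1st, 3rd, 5th, ...).
Starting from "gradual": after the first operation, "lraduag"; after the second, "laug".

laug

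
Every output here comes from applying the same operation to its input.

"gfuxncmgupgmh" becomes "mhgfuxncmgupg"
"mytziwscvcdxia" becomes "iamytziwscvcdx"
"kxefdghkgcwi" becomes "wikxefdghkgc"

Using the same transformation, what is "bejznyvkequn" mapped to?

The rule is to move the last 2 characters to the front (rotate right by 2).
"bejznyvkequn" → "unbejznyvkeq".

unbejznyvkeq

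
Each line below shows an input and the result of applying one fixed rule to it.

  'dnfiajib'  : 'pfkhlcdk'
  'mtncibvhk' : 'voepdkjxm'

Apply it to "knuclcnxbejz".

pmewenzpgdbl

Rule — shift every letter 2 places forward in the alphabet (wrapping around), then swap each adjacent pair of characters (1↔2, 3↔4, ...).
For "knuclcnxbejz", step one produces "mpwenepzdglb"; step two turns that into "pmewenzpgdbl".
(Check on "mtncibvhk": → "ovpekdxjm" → "voepdkjxm" ✓)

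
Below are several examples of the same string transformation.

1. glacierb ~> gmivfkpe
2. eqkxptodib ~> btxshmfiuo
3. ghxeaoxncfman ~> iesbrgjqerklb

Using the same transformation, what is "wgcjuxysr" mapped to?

nybcwvakg

What's happening: move the first 3 characters to the end (rotate left by 3), then shift every letter 4 places forward in the alphabet (wrapping around).
Starting from "wgcjuxysr": after the first operation, "juxysrwgc"; after the second, "nybcwvakg".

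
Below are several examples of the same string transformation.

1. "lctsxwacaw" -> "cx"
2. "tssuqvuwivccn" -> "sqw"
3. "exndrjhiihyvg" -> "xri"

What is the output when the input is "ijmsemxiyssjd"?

jei

What's happening: delete the last 3 characters, then keep one character in every 3, starting at position 2 (positions 2nd, 5th, 8th, ...).
Applying both steps to "ijmsemxiyssjd": "ijmsemxiys", then "jei".
(Check on "exndrjhiihyvg": → "exndrjhiih" → "xri" ✓)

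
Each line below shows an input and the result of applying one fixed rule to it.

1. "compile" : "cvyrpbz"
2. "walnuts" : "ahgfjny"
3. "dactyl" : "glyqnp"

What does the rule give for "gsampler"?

Looking at the pairs, the operation is to shift every letter 13 places forward in the alphabet (wrapping around) — i.e. ROT13, then move the first 3 characters to the end (rotate left by 3).
Applying both steps to "gsampler": "tfnzcyre", then "zcyretfn".

zcyretfn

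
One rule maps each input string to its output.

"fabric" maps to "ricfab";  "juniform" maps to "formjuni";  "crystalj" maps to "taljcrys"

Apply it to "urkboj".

What's happening: swap the front and back halves of the string.
On "urkboj" that produces "bojurk".

bojurk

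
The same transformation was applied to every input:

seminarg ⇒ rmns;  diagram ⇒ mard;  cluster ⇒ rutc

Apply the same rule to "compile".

emic

Looking at the pairs, the operation is to keep every other character starting from the first (positions 1st, 3rd, 5th, ...), then swap the first and last characters.
On "compile": the first step gives "cmie", and the second then gives "emic".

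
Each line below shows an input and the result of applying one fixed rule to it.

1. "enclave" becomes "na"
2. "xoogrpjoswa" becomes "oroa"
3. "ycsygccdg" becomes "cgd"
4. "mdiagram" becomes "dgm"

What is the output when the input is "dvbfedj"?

ve

The rule is to keep one character in every 3, starting at position 2 (positions 2nd, 5th, 8th, ...).
Applying that to "dvbfedj" gives "ve".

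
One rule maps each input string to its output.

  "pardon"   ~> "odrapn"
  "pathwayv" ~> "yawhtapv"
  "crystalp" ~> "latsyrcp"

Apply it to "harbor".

What's happening: reverse the string, then move the first character to the end.
"harbor" → "obrahr".
(Check on "pardon": → "nodrap" → "odrapn" ✓)

obrahr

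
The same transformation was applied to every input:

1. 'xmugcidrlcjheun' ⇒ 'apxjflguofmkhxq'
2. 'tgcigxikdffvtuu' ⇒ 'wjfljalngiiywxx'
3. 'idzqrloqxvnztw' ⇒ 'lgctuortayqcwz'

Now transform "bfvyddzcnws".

eiybggcfqzv

The rule is to shift every letter 3 places forward in the alphabet (wrapping around).
For "bfvyddzcnws" the result is "eiybggcfqzv".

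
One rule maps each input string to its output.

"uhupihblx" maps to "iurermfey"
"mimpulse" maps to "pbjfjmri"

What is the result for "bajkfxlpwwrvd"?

sayxghcuimtto

What's happening: shift every letter 3 places backward in the alphabet (wrapping around), then move the last 2 characters to the front (rotate right by 2).
Working it through for "bajkfxlpwwrvd": intermediate "yxghcuimttosa", final "sayxghcuimtto".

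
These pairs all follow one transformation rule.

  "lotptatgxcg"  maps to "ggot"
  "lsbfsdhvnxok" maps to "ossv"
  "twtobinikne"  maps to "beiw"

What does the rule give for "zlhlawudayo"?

adlo

Looking at the pairs, the operation is to keep one character in every 3, starting at position 2 (positions 2nd, 5th, 8th, ...), then sort the characters into alphabetical order.
"zlhlawudayo" → "lado" → "adlo".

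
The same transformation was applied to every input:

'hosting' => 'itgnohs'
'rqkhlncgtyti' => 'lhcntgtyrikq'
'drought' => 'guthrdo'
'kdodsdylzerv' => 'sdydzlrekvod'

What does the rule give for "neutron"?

rtnoenu

The pattern: move the first 3 characters to the end (rotate left by 3), then swap each adjacent pair of characters (1↔2, 3↔4, ...).
Applying both steps to "neutron": "tronneu", then "rtnoenu".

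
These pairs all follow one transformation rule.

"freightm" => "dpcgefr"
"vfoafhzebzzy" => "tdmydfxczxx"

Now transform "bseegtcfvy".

zqcceradt

In each case the input is transformed by: delete the last character, then shift every letter 2 places backward in the alphabet (wrapping around).
Starting from "bseegtcfvy": after the first operation, "bseegtcfv"; after the second, "zqcceradt".
(Check on "freightm": → "freight" → "dpcgefr" ✓)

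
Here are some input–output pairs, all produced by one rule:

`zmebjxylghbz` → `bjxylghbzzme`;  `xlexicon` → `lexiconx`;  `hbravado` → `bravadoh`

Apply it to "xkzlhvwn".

In each case the input is transformed by: swap the front and back halves of the string, then move the last 3 characters to the front (rotate right by 3).
On "xkzlhvwn": the first step gives "hvwnxkzl", and the second then gives "kzlhvwnx".

kzlhvwnx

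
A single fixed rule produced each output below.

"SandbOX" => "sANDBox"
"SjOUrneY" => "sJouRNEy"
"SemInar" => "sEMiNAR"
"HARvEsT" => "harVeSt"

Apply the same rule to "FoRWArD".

fOrwaRd

The pattern: flip the case of every letter.
So "FoRWArD" becomes "fOrwaRd".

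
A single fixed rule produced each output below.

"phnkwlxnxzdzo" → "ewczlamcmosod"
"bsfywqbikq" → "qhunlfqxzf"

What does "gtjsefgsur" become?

The rule is to shift every letter 11 places backward in the alphabet (wrapping around).
Applying that to "gtjsefgsur" gives "viyhtuvhjg".

viyhtuvhjg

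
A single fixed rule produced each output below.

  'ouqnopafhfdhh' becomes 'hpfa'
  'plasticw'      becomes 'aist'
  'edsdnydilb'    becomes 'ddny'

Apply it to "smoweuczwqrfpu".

uwcz

Looking at the pairs, the operation is to take characters alternately from the front and the back (1st, last, 2nd, 2nd-last, ...), then keep only the last 4 characters.
Doing the same to "smoweuczwqrfpu": "uwcz".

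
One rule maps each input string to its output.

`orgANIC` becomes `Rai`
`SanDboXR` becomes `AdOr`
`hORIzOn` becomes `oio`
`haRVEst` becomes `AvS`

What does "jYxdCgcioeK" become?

The rule is to flip the case of every letter, then keep every other character starting from the second (positions 2nd, 4th, 6th, ...).
Starting from "jYxdCgcioeK": after the first operation, "JyXDcGCIOEk"; after the second, "yDGIE".

yDGIE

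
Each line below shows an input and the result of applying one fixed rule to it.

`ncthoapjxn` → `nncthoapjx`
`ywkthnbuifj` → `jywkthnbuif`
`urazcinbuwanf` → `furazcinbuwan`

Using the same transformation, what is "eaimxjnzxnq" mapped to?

In each case the input is transformed by: move the last character to the front.
For "eaimxjnzxnq" the result is "qeaimxjnzxn".

qeaimxjnzxn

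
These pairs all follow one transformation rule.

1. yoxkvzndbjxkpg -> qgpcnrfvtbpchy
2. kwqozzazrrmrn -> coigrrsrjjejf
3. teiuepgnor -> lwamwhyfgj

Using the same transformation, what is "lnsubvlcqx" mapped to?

The pattern: shift every letter 8 places backward in the alphabet (wrapping around).
So "lnsubvlcqx" becomes "dfkmtnduip".

dfkmtnduip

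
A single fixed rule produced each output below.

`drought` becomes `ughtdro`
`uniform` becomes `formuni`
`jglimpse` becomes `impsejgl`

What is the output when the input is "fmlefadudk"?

efadudkfml

The transformation: move the first 3 characters to the end (rotate left by 3).
For "fmlefadudk" the result is "efadudkfml".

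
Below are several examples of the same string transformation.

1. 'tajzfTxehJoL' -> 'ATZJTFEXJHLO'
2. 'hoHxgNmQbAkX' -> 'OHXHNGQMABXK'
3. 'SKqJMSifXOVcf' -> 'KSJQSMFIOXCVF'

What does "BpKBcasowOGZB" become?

PBBKACOSOWZGB

In each case the input is transformed by: swap each adjacent pair of characters (1↔2, 3↔4, ...), then convert every letter to uppercase.
Doing the same to "BpKBcasowOGZB": "PBBKACOSOWZGB".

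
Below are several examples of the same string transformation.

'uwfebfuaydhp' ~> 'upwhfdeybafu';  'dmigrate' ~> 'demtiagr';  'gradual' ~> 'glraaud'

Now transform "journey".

Looking at the pairs, the operation is to take characters alternately from the front and the back (1st, last, 2nd, 2nd-last, ...).
So "journey" becomes "jyoeunr".

jyoeunr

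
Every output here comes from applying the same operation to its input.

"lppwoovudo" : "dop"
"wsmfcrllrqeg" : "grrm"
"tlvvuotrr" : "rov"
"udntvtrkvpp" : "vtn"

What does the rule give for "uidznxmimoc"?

mxd

Looking at the pairs, the operation is to keep one character in every 3, starting at position 3 (positions 3rd, 6th, 9th, ...), then reverse the string.
On "uidznxmimoc" that produces "mxd".
(Check on "tlvvuotrr": → "vor" → "rov" ✓)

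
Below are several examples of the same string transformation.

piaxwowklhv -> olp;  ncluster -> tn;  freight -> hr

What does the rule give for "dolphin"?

io

The pattern: move the first 3 characters to the end (rotate left by 3), then keep one character in every 3, starting at position 3 (positions 3rd, 6th, 9th, ...).
Doing the same to "dolphin": "io".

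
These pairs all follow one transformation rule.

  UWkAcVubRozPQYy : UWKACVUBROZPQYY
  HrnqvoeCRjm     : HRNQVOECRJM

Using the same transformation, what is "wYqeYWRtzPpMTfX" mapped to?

WYQEYWRTZPPMTFX

Rule — convert every letter to uppercase.
Applying that to "wYqeYWRtzPpMTfX" gives "WYQEYWRTZPPMTFX".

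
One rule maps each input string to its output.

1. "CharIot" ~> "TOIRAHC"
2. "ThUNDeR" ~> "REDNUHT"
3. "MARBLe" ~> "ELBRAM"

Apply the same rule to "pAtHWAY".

The transformation: reverse the string, then convert every letter to uppercase.
Working it through for "pAtHWAY": intermediate "YAWHtAp", final "YAWHTAP".

YAWHTAP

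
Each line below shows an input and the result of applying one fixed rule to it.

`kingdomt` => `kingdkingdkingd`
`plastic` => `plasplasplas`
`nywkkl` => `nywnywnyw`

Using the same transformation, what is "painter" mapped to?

painpainpain

The rule is to delete the last 3 characters, then write the whole string 3 times in a row.
For "painter", step one produces "pain"; step two turns that into "painpainpain".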